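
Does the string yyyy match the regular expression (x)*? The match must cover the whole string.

no

yyyy cannot be split into zero or more pieces each matching x.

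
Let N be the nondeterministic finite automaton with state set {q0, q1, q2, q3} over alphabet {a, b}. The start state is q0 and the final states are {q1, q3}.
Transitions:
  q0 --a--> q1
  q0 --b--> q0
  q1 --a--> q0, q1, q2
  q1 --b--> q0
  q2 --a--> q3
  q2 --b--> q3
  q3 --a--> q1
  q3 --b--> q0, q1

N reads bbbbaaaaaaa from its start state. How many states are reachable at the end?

4

Start: {q0}
read b: {q0}
read b: {q0}
read b: {q0}
read b: {q0}
read a: {q1}
read a: {q0, q1, q2}
read a: {q0, q1, q2, q3}
read a: {q0, q1, q2, q3}
read a: {q0, q1, q2, q3}
read a: {q0, q1, q2, q3}
read a: {q0, q1, q2, q3}
Final reachable set {q0, q1, q2, q3} has 4 states.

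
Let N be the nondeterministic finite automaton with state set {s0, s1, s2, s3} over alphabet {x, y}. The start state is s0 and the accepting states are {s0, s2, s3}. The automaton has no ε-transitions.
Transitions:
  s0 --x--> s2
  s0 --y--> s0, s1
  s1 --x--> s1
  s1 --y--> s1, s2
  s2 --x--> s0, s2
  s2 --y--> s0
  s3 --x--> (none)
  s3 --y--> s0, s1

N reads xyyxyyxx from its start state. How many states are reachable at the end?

3

Start: {s0}
read x: {s2}
read y: {s0}
read y: {s0, s1}
read x: {s1, s2}
read y: {s0, s1, s2}
read y: {s0, s1, s2}
read x: {s0, s1, s2}
read x: {s0, s1, s2}
Final reachable set {s0, s1, s2} has 3 states.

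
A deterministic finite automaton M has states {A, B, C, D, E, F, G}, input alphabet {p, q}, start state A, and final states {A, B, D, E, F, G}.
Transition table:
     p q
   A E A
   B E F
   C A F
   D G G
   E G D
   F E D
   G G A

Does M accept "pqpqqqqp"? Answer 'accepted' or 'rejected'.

accepted

A --p--> E
E --q--> D
D --p--> G
G --q--> A
A --q--> A
A --q--> A
A --q--> A
A --p--> E
End in state E, which is an accepting state.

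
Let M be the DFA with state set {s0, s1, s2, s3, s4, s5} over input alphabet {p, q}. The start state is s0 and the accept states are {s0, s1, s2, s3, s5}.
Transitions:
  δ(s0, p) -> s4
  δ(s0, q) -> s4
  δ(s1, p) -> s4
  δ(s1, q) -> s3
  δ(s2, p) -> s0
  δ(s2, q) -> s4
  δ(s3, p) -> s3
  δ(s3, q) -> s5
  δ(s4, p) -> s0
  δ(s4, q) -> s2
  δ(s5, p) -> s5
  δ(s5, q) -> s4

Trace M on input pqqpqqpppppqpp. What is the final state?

s0 --p--> s4
s4 --q--> s2
s2 --q--> s4
s4 --p--> s0
s0 --q--> s4
s4 --q--> s2
s2 --p--> s0
s0 --p--> s4
s4 --p--> s0
s0 --p--> s4
s4 --p--> s0
s0 --q--> s4
s4 --p--> s0
s0 --p--> s4

s4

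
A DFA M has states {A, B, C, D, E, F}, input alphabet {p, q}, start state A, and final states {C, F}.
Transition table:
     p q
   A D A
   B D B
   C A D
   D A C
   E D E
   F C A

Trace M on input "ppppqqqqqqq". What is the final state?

A --p--> D
D --p--> A
A --p--> D
D --p--> A
A --q--> A
A --q--> A
A --q--> A
A --q--> A
A --q--> A
A --q--> A
A --q--> A

A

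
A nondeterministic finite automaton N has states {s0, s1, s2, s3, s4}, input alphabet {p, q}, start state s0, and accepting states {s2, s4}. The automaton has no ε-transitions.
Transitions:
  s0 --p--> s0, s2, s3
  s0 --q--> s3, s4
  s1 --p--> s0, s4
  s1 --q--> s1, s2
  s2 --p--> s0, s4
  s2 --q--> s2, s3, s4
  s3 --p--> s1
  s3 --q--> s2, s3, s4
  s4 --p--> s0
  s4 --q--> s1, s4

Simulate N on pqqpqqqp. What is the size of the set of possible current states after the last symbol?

3

Start: {s0}
read p: {s0, s2, s3}
read q: {s2, s3, s4}
read q: {s1, s2, s3, s4}
read p: {s0, s1, s4}
read q: {s1, s2, s3, s4}
read q: {s1, s2, s3, s4}
read q: {s1, s2, s3, s4}
read p: {s0, s1, s4}
Final reachable set {s0, s1, s4} has 3 states.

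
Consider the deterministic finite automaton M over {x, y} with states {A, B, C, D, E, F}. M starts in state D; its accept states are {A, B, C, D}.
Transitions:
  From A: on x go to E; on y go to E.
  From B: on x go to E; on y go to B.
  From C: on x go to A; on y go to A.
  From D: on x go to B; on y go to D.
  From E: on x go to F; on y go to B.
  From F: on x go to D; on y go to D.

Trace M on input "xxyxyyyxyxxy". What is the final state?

D

D --x--> B
B --x--> E
E --y--> B
B --x--> E
E --y--> B
B --y--> B
B --y--> B
B --x--> E
E --y--> B
B --x--> E
E --x--> F
F --y--> D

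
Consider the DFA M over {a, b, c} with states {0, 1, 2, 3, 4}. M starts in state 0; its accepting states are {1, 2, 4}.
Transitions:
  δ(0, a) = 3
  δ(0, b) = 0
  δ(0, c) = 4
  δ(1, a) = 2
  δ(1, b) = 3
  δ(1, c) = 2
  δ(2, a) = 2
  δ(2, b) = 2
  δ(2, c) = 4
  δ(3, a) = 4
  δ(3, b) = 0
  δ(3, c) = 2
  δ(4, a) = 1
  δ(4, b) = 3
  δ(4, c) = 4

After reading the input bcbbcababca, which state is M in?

0 --b--> 0
0 --c--> 4
4 --b--> 3
3 --b--> 0
0 --c--> 4
4 --a--> 1
1 --b--> 3
3 --a--> 4
4 --b--> 3
3 --c--> 2
2 --a--> 2

2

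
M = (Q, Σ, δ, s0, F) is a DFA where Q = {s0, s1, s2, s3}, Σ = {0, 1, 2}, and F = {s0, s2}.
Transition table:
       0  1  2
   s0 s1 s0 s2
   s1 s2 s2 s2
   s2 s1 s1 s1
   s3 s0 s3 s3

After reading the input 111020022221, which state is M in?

s1

s0 --1--> s0
s0 --1--> s0
s0 --1--> s0
s0 --0--> s1
s1 --2--> s2
s2 --0--> s1
s1 --0--> s2
s2 --2--> s1
s1 --2--> s2
s2 --2--> s1
s1 --2--> s2
s2 --1--> s1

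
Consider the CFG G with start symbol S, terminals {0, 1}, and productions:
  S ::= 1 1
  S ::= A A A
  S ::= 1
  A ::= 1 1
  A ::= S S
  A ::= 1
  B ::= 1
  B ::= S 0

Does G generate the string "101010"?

no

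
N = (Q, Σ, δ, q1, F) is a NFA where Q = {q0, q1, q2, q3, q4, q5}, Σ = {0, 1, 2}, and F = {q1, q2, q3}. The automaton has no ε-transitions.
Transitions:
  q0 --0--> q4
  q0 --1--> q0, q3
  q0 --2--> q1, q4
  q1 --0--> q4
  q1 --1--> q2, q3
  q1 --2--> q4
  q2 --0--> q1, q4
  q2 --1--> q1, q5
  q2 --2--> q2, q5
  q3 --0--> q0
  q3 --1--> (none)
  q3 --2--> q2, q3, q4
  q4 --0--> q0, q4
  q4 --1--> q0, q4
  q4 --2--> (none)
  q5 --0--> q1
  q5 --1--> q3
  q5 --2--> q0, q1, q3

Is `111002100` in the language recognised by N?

Start: {q1}
read 1: {q2, q3}
read 1: {q1, q5}
read 1: {q2, q3}
read 0: {q0, q1, q4}
read 0: {q0, q4}
read 2: {q1, q4}
read 1: {q0, q2, q3, q4}
read 0: {q0, q1, q4}
read 0: {q0, q4}
Reachable ∩ accepting = {} — empty.

rejected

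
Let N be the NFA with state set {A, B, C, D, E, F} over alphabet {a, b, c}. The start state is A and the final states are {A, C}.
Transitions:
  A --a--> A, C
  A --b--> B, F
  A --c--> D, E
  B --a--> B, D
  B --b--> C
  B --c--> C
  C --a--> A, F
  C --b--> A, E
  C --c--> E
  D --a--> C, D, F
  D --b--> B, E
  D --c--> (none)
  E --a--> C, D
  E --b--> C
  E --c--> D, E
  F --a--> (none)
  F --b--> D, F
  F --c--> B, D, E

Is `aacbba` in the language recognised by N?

Start: {A}
read a: {A, C}
read a: {A, C, F}
read c: {B, D, E}
read b: {B, C, E}
read b: {A, C, E}
read a: {A, C, D, F}
Reachable ∩ accepting = {A, C} — nonempty.

accepted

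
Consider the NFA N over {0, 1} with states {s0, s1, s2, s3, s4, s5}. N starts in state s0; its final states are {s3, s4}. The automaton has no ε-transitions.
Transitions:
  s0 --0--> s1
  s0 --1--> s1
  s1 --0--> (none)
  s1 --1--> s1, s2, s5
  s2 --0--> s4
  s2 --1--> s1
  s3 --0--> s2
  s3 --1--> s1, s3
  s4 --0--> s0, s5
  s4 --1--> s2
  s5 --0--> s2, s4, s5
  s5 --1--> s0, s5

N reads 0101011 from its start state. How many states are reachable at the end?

4

Start: {s0}
read 0: {s1}
read 1: {s1, s2, s5}
read 0: {s2, s4, s5}
read 1: {s0, s1, s2, s5}
read 0: {s1, s2, s4, s5}
read 1: {s0, s1, s2, s5}
read 1: {s0, s1, s2, s5}
Final reachable set {s0, s1, s2, s5} has 4 states.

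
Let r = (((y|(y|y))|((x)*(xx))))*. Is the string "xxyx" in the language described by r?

no

xxyx cannot be split into zero or more pieces each matching ((y|(y|y))|((x)*(xx))).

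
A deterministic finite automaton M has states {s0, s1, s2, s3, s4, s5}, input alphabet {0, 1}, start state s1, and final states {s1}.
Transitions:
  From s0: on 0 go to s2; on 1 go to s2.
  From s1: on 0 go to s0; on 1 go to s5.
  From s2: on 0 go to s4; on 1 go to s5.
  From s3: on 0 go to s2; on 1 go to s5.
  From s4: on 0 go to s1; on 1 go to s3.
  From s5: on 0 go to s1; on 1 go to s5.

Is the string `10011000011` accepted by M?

rejected

s1 --1--> s5
s5 --0--> s1
s1 --0--> s0
s0 --1--> s2
s2 --1--> s5
s5 --0--> s1
s1 --0--> s0
s0 --0--> s2
s2 --0--> s4
s4 --1--> s3
s3 --1--> s5
End in state s5, which is not an accepting state.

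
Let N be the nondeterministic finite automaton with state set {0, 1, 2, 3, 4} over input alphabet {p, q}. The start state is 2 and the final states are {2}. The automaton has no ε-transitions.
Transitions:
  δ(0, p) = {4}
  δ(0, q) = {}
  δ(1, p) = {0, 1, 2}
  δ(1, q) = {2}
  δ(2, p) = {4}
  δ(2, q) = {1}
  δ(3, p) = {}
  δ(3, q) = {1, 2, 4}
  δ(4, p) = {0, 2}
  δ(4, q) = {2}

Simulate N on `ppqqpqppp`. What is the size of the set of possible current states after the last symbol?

1

Start: {2}
read p: {4}
read p: {0, 2}
read q: {1}
read q: {2}
read p: {4}
read q: {2}
read p: {4}
read p: {0, 2}
read p: {4}
Final reachable set {4} has 1 state.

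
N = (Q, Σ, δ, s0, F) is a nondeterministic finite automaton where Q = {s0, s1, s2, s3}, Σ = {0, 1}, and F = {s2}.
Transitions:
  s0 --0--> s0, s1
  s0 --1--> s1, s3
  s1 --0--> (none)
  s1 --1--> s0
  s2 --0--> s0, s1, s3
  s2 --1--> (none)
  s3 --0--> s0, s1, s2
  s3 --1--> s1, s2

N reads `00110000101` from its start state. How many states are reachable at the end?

Start: {s0}
read 0: {s0, s1}
read 0: {s0, s1}
read 1: {s0, s1, s3}
read 1: {s0, s1, s2, s3}
read 0: {s0, s1, s2, s3}
read 0: {s0, s1, s2, s3}
read 0: {s0, s1, s2, s3}
read 0: {s0, s1, s2, s3}
read 1: {s0, s1, s2, s3}
read 0: {s0, s1, s2, s3}
read 1: {s0, s1, s2, s3}
Final reachable set {s0, s1, s2, s3} has 4 states.

4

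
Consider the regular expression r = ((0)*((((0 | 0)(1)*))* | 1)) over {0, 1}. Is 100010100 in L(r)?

No split of 100010100 into u·v has (0)* matching u and ((((0|0)(1)*))*|1) matching v.

no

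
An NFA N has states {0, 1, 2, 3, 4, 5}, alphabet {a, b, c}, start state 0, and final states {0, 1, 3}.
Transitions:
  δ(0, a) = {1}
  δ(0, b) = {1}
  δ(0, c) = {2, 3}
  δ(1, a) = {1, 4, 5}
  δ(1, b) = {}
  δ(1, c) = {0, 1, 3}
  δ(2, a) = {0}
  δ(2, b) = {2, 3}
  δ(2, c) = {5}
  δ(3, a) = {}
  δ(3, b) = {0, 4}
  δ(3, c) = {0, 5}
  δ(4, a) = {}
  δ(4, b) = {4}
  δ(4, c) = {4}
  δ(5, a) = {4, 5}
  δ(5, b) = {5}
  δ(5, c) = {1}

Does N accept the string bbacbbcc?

Start: {0}
read b: {1}
read b: {}
The reachable set is empty and stays empty for the remaining 6 symbols.
Reachable ∩ accepting = {} — empty.

rejected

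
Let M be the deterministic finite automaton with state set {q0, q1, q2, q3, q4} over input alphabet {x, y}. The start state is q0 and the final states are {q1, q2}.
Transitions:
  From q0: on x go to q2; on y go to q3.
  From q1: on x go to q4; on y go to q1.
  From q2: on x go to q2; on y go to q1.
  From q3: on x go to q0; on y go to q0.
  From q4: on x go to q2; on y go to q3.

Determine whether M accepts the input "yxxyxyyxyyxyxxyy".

q0 --y--> q3
q3 --x--> q0
q0 --x--> q2
q2 --y--> q1
q1 --x--> q4
q4 --y--> q3
q3 --y--> q0
q0 --x--> q2
q2 --y--> q1
q1 --y--> q1
q1 --x--> q4
q4 --y--> q3
q3 --x--> q0
q0 --x--> q2
q2 --y--> q1
q1 --y--> q1
End in state q1, which is an accepting state.

accepted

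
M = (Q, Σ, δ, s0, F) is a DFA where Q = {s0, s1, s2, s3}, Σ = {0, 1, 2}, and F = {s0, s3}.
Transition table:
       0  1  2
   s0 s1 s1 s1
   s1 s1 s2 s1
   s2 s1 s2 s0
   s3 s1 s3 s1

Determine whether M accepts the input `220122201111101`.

s0 --2--> s1
s1 --2--> s1
s1 --0--> s1
s1 --1--> s2
s2 --2--> s0
s0 --2--> s1
s1 --2--> s1
s1 --0--> s1
s1 --1--> s2
s2 --1--> s2
s2 --1--> s2
s2 --1--> s2
s2 --1--> s2
s2 --0--> s1
s1 --1--> s2
End in state s2, which is not an accepting state.

rejected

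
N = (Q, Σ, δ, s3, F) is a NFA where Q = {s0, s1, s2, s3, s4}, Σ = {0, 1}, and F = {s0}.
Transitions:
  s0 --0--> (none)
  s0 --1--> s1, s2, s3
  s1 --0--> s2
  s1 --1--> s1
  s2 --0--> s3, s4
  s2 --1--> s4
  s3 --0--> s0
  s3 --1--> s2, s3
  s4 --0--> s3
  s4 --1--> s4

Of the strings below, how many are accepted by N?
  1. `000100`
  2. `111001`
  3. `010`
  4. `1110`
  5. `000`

2

`000100`: rejected
`111001`: rejected
`010`: accepted
`1110`: accepted
`000`: rejected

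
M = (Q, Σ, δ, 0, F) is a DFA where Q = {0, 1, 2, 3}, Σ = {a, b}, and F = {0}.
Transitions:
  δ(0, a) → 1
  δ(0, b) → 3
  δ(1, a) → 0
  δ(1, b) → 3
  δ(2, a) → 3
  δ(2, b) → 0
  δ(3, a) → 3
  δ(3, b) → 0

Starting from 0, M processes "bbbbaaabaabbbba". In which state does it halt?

0 --b--> 3
3 --b--> 0
0 --b--> 3
3 --b--> 0
0 --a--> 1
1 --a--> 0
0 --a--> 1
1 --b--> 3
3 --a--> 3
3 --a--> 3
3 --b--> 0
0 --b--> 3
3 --b--> 0
0 --b--> 3
3 --a--> 3

3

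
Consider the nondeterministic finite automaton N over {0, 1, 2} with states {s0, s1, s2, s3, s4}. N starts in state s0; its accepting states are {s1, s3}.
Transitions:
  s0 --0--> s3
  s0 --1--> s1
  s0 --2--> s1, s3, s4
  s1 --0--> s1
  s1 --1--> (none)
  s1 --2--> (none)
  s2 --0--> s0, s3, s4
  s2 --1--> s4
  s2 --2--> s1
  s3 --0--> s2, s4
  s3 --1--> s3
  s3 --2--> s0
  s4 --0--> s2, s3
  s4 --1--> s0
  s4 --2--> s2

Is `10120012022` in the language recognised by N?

Start: {s0}
read 1: {s1}
read 0: {s1}
read 1: {}
The reachable set is empty and stays empty for the remaining 8 symbols.
Reachable ∩ accepting = {} — empty.

rejected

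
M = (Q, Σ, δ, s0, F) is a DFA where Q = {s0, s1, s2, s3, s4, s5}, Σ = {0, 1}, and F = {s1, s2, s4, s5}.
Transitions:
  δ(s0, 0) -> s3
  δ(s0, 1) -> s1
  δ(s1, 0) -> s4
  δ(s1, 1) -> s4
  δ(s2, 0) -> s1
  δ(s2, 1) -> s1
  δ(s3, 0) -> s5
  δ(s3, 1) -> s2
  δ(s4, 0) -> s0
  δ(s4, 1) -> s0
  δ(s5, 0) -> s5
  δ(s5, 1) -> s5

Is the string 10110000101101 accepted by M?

s0 --1--> s1
s1 --0--> s4
s4 --1--> s0
s0 --1--> s1
s1 --0--> s4
s4 --0--> s0
s0 --0--> s3
s3 --0--> s5
s5 --1--> s5
s5 --0--> s5
s5 --1--> s5
s5 --1--> s5
s5 --0--> s5
s5 --1--> s5
End in state s5, which is an accepting state.

accepted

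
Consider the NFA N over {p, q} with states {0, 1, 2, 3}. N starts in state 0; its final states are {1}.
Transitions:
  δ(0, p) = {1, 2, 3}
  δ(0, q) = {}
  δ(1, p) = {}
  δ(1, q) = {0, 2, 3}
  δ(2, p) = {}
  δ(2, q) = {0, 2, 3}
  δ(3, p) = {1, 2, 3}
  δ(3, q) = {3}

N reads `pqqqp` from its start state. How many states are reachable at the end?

3

Start: {0}
read p: {1, 2, 3}
read q: {0, 2, 3}
read q: {0, 2, 3}
read q: {0, 2, 3}
read p: {1, 2, 3}
Final reachable set {1, 2, 3} has 3 states.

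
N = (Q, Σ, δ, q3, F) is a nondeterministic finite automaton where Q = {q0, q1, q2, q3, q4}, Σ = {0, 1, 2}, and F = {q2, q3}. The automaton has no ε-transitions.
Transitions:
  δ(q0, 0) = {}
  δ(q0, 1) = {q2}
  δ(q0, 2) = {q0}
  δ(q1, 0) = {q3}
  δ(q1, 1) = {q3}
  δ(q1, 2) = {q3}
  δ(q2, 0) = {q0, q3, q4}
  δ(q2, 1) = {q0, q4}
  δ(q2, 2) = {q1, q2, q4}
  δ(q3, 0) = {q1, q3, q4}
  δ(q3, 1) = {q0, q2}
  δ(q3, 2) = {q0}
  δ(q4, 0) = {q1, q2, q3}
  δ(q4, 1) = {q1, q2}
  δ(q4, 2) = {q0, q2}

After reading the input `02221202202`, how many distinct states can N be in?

5

Start: {q3}
read 0: {q1, q3, q4}
read 2: {q0, q2, q3}
read 2: {q0, q1, q2, q4}
read 2: {q0, q1, q2, q3, q4}
read 1: {q0, q1, q2, q3, q4}
read 2: {q0, q1, q2, q3, q4}
read 0: {q0, q1, q2, q3, q4}
read 2: {q0, q1, q2, q3, q4}
read 2: {q0, q1, q2, q3, q4}
read 0: {q0, q1, q2, q3, q4}
read 2: {q0, q1, q2, q3, q4}
Final reachable set {q0, q1, q2, q3, q4} has 5 states.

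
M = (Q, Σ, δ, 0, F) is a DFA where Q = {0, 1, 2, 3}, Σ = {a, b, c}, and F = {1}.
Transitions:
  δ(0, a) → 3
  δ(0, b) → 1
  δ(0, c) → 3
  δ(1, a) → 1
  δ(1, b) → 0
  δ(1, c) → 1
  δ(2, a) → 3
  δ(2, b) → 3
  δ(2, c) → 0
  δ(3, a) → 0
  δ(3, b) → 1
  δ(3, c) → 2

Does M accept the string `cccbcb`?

0 --c--> 3
3 --c--> 2
2 --c--> 0
0 --b--> 1
1 --c--> 1
1 --b--> 0
End in state 0, which is not an accepting state.

rejected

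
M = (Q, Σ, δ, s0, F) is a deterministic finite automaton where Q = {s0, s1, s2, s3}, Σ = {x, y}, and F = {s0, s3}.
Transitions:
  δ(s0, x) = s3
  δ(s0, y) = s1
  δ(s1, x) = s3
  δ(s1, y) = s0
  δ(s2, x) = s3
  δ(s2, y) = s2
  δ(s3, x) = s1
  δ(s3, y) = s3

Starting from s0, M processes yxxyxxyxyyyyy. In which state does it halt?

s0 --y--> s1
s1 --x--> s3
s3 --x--> s1
s1 --y--> s0
s0 --x--> s3
s3 --x--> s1
s1 --y--> s0
s0 --x--> s3
s3 --y--> s3
s3 --y--> s3
s3 --y--> s3
s3 --y--> s3
s3 --y--> s3

s3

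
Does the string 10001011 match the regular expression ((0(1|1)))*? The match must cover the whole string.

10001011 cannot be split into zero or more pieces each matching (0(1|1)).

no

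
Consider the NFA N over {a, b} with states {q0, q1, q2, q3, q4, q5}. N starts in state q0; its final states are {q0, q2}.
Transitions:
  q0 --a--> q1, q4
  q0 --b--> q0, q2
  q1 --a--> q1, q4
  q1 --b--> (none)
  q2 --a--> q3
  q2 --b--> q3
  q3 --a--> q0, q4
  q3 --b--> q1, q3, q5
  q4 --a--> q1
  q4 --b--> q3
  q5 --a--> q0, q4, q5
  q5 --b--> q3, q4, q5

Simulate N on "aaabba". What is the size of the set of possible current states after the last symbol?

4

Start: {q0}
read a: {q1, q4}
read a: {q1, q4}
read a: {q1, q4}
read b: {q3}
read b: {q1, q3, q5}
read a: {q0, q1, q4, q5}
Final reachable set {q0, q1, q4, q5} has 4 states.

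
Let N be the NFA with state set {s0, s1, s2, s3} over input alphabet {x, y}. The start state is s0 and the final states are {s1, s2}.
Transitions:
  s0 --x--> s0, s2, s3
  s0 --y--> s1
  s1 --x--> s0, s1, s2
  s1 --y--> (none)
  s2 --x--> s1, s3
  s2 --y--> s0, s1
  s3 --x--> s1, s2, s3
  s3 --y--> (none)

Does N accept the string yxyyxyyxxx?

accepted

Start: {s0}
read y: {s1}
read x: {s0, s1, s2}
read y: {s0, s1}
read y: {s1}
read x: {s0, s1, s2}
read y: {s0, s1}
read y: {s1}
read x: {s0, s1, s2}
read x: {s0, s1, s2, s3}
read x: {s0, s1, s2, s3}
Reachable ∩ accepting = {s1, s2} — nonempty.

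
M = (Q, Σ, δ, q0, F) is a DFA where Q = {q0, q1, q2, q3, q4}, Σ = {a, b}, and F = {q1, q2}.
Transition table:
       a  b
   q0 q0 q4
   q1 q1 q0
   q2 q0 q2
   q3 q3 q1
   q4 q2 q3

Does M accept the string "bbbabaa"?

rejected

q0 --b--> q4
q4 --b--> q3
q3 --b--> q1
q1 --a--> q1
q1 --b--> q0
q0 --a--> q0
q0 --a--> q0
End in state q0, which is not an accepting state.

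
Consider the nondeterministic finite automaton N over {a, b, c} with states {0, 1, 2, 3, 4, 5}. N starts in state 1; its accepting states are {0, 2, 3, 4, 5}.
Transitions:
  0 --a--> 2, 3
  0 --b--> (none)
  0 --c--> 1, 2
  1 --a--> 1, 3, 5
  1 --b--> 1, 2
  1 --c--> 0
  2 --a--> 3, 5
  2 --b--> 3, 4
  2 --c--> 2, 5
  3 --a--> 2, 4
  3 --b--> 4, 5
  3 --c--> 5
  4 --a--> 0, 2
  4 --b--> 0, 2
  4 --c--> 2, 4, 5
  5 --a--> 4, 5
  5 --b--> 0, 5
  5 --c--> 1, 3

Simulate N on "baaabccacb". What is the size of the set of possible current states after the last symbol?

6

Start: {1}
read b: {1, 2}
read a: {1, 3, 5}
read a: {1, 2, 3, 4, 5}
read a: {0, 1, 2, 3, 4, 5}
read b: {0, 1, 2, 3, 4, 5}
read c: {0, 1, 2, 3, 4, 5}
read c: {0, 1, 2, 3, 4, 5}
read a: {0, 1, 2, 3, 4, 5}
read c: {0, 1, 2, 3, 4, 5}
read b: {0, 1, 2, 3, 4, 5}
Final reachable set {0, 1, 2, 3, 4, 5} has 6 states.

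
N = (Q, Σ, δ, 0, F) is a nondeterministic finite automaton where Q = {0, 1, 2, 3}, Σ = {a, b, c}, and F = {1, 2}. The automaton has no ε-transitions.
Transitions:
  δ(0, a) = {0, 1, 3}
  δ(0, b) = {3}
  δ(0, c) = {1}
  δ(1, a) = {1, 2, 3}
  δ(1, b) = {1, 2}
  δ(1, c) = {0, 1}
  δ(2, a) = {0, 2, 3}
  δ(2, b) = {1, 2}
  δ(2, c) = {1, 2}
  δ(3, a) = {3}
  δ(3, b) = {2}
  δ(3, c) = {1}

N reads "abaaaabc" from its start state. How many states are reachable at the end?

3

Start: {0}
read a: {0, 1, 3}
read b: {1, 2, 3}
read a: {0, 1, 2, 3}
read a: {0, 1, 2, 3}
read a: {0, 1, 2, 3}
read a: {0, 1, 2, 3}
read b: {1, 2, 3}
read c: {0, 1, 2}
Final reachable set {0, 1, 2} has 3 states.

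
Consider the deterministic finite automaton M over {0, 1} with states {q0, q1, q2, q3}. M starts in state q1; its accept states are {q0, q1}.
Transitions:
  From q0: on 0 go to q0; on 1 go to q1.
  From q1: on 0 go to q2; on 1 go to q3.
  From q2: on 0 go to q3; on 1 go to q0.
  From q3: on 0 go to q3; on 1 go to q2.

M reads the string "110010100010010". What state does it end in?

q3

q1 --1--> q3
q3 --1--> q2
q2 --0--> q3
q3 --0--> q3
q3 --1--> q2
q2 --0--> q3
q3 --1--> q2
q2 --0--> q3
q3 --0--> q3
q3 --0--> q3
q3 --1--> q2
q2 --0--> q3
q3 --0--> q3
q3 --1--> q2
q2 --0--> q3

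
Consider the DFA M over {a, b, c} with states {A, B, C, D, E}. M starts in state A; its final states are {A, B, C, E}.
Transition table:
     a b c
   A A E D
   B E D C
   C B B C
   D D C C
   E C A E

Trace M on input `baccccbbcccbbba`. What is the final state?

A --b--> E
E --a--> C
C --c--> C
C --c--> C
C --c--> C
C --c--> C
C --b--> B
B --b--> D
D --c--> C
C --c--> C
C --c--> C
C --b--> B
B --b--> D
D --b--> C
C --a--> B

B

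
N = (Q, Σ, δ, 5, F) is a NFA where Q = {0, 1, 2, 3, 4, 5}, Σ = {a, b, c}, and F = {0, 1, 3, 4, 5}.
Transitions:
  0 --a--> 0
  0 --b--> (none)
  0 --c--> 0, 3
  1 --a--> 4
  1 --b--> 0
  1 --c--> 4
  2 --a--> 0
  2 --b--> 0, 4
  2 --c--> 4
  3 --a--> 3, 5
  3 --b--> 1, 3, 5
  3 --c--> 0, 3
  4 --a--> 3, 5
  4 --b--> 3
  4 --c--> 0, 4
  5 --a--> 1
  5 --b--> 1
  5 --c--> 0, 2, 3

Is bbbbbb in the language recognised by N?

rejected

Start: {5}
read b: {1}
read b: {0}
read b: {}
The reachable set is empty and stays empty for the remaining 3 symbols.
Reachable ∩ accepting = {} — empty.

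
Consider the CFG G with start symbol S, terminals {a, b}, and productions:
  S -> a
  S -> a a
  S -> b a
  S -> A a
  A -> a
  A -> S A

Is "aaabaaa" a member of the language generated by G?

yes

S ⇒ Aa ⇒ SAa ⇒ aaAa ⇒ aaSAa ⇒ aaaAa ⇒ aaaSAa ⇒ aaabaAa ⇒ aaabaaa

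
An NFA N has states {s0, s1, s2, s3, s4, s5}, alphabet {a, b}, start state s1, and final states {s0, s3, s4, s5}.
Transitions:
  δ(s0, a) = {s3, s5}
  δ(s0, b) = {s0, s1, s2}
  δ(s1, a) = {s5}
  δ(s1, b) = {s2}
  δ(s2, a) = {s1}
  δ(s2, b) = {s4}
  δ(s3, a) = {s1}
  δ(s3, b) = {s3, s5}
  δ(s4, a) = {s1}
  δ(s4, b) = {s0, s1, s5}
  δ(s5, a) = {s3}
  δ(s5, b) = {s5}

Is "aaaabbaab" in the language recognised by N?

Start: {s1}
read a: {s5}
read a: {s3}
read a: {s1}
read a: {s5}
read b: {s5}
read b: {s5}
read a: {s3}
read a: {s1}
read b: {s2}
Reachable ∩ accepting = {} — empty.

rejected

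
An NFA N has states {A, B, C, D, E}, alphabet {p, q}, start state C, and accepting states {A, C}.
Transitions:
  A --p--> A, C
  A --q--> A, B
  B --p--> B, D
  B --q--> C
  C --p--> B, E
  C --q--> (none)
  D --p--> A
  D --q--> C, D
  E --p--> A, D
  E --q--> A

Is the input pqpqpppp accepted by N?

Start: {C}
read p: {B, E}
read q: {A, C}
read p: {A, B, C, E}
read q: {A, B, C}
read p: {A, B, C, D, E}
read p: {A, B, C, D, E}
read p: {A, B, C, D, E}
read p: {A, B, C, D, E}
Reachable ∩ accepting = {A, C} — nonempty.

accepted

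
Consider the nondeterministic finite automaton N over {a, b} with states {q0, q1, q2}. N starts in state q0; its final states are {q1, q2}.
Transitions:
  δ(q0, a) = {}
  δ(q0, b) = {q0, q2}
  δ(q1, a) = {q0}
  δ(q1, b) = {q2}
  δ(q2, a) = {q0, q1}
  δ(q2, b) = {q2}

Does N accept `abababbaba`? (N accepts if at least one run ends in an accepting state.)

rejected

Start: {q0}
read a: {}
The reachable set is empty and stays empty for the remaining 9 symbols.
Reachable ∩ accepting = {} — empty.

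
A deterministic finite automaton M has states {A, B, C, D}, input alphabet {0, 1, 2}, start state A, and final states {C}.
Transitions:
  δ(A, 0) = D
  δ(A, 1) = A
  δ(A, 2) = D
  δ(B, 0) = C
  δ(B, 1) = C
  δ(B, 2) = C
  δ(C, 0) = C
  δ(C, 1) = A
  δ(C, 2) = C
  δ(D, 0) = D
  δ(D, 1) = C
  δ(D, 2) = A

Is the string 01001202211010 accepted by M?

A --0--> D
D --1--> C
C --0--> C
C --0--> C
C --1--> A
A --2--> D
D --0--> D
D --2--> A
A --2--> D
D --1--> C
C --1--> A
A --0--> D
D --1--> C
C --0--> C
End in state C, which is an accepting state.

accepted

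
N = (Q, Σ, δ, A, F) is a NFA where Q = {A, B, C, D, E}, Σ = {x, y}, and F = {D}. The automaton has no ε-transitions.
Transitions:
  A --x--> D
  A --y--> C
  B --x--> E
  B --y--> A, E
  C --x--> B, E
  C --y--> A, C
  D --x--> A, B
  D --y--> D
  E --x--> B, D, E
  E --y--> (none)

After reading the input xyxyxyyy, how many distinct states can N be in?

Start: {A}
read x: {D}
read y: {D}
read x: {A, B}
read y: {A, C, E}
read x: {B, D, E}
read y: {A, D, E}
read y: {C, D}
read y: {A, C, D}
Final reachable set {A, C, D} has 3 states.

3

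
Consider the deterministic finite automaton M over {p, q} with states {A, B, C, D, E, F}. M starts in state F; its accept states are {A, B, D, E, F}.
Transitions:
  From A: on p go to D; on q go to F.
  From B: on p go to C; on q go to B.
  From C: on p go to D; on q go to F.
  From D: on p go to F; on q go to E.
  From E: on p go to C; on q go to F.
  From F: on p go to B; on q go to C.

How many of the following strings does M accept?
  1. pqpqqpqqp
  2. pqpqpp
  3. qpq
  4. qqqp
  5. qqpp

pqpqqpqqp: accepted
pqpqpp: rejected
qpq: accepted
qqqp: accepted
qqpp: rejected

3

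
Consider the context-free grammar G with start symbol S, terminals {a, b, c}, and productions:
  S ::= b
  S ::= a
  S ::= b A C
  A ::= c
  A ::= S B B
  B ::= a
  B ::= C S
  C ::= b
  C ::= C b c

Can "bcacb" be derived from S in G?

no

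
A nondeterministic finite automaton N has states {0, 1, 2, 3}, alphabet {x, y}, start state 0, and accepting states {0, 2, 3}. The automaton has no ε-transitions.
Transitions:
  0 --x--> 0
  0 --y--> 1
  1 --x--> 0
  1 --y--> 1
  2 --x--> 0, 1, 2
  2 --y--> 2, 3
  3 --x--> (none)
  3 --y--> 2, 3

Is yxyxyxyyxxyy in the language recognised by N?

rejected

Start: {0}
read y: {1}
read x: {0}
read y: {1}
read x: {0}
read y: {1}
read x: {0}
read y: {1}
read y: {1}
read x: {0}
read x: {0}
read y: {1}
read y: {1}
Reachable ∩ accepting = {} — empty.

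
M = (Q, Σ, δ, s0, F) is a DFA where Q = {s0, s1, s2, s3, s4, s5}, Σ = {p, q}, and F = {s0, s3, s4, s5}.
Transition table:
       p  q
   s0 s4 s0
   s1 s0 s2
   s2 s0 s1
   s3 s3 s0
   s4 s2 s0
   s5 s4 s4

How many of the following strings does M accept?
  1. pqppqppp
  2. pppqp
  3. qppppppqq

pqppqppp: rejected
pppqp: accepted
qppppppqq: accepted

2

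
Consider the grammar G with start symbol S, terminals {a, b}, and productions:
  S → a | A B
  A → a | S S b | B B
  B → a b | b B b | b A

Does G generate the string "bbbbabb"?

no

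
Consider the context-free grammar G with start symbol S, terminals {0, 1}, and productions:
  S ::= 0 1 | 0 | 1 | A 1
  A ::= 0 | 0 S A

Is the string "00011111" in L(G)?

no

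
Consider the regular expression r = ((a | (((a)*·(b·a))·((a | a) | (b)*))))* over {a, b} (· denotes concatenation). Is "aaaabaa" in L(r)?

yes

Split into 6 pieces a · a · a · a · ba · a; each matches (a|(((a)*·(b·a))·((a|a)|(b)*))).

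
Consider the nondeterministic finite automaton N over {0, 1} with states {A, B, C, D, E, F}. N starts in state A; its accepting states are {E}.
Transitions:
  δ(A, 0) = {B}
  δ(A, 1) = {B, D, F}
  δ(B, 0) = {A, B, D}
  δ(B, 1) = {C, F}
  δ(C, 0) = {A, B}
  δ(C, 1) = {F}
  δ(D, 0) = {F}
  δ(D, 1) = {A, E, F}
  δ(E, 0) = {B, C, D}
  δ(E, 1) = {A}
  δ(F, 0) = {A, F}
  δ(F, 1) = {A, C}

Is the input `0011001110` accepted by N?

rejected

Start: {A}
read 0: {B}
read 0: {A, B, D}
read 1: {A, B, C, D, E, F}
read 1: {A, B, C, D, E, F}
read 0: {A, B, C, D, F}
read 0: {A, B, D, F}
read 1: {A, B, C, D, E, F}
read 1: {A, B, C, D, E, F}
read 1: {A, B, C, D, E, F}
read 0: {A, B, C, D, F}
Reachable ∩ accepting = {} — empty.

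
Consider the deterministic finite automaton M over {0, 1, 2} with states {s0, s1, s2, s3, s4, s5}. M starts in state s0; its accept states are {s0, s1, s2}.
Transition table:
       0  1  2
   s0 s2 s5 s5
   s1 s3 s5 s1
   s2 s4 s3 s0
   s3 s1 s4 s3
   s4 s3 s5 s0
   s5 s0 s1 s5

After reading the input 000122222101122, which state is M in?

s0 --0--> s2
s2 --0--> s4
s4 --0--> s3
s3 --1--> s4
s4 --2--> s0
s0 --2--> s5
s5 --2--> s5
s5 --2--> s5
s5 --2--> s5
s5 --1--> s1
s1 --0--> s3
s3 --1--> s4
s4 --1--> s5
s5 --2--> s5
s5 --2--> s5

s5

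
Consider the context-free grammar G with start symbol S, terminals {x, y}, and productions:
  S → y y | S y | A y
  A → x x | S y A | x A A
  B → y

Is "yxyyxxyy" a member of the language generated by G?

no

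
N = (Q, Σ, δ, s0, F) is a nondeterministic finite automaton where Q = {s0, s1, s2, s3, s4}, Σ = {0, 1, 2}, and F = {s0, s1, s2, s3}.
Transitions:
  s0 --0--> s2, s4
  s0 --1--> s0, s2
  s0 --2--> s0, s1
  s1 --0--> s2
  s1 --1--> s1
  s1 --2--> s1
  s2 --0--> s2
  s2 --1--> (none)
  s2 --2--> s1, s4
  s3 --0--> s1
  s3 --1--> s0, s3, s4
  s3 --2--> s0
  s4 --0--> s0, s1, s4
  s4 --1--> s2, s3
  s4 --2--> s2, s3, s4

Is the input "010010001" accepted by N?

Start: {s0}
read 0: {s2, s4}
read 1: {s2, s3}
read 0: {s1, s2}
read 0: {s2}
read 1: {}
The reachable set is empty and stays empty for the remaining 4 symbols.
Reachable ∩ accepting = {} — empty.

rejected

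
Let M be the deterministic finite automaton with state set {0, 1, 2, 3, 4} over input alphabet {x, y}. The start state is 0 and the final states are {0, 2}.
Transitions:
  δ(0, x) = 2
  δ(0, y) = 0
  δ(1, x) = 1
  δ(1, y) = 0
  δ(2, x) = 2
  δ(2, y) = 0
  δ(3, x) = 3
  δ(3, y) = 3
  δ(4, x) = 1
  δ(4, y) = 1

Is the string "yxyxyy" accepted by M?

0 --y--> 0
0 --x--> 2
2 --y--> 0
0 --x--> 2
2 --y--> 0
0 --y--> 0
End in state 0, which is an accepting state.

accepted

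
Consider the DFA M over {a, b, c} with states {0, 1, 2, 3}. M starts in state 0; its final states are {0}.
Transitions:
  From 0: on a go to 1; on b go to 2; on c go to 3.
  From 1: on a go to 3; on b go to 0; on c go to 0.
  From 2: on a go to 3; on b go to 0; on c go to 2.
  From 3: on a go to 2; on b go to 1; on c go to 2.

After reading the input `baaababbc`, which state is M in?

0 --b--> 2
2 --a--> 3
3 --a--> 2
2 --a--> 3
3 --b--> 1
1 --a--> 3
3 --b--> 1
1 --b--> 0
0 --c--> 3

3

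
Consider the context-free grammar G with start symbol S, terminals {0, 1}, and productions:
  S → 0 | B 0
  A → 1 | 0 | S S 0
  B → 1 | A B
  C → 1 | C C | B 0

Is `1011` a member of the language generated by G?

no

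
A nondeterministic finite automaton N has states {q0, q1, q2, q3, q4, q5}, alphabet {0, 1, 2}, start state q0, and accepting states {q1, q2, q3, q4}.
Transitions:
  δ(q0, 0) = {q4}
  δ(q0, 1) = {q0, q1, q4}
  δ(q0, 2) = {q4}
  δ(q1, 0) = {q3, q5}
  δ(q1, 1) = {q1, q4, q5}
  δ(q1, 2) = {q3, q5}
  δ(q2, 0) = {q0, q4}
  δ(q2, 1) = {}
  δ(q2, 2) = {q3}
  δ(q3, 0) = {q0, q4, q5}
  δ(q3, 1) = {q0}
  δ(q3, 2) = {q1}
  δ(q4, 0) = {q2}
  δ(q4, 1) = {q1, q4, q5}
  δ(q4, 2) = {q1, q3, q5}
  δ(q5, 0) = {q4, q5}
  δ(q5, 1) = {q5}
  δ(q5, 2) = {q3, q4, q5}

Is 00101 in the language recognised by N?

Start: {q0}
read 0: {q4}
read 0: {q2}
read 1: {}
The reachable set is empty and stays empty for the remaining 2 symbols.
Reachable ∩ accepting = {} — empty.

rejected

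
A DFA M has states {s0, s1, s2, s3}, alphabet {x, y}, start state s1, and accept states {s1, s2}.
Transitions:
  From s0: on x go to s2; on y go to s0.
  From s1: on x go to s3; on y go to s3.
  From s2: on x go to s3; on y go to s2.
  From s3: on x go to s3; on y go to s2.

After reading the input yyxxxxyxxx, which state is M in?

s3

s1 --y--> s3
s3 --y--> s2
s2 --x--> s3
s3 --x--> s3
s3 --x--> s3
s3 --x--> s3
s3 --y--> s2
s2 --x--> s3
s3 --x--> s3
s3 --x--> s3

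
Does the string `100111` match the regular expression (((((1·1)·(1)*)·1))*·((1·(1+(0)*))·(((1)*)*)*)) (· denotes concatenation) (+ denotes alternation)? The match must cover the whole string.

yes

Split as ε·100111: ((((1·1)·(1)*)·1))* matches ε and ((1·(1+(0)*))·(((1)*)*)*) matches 100111.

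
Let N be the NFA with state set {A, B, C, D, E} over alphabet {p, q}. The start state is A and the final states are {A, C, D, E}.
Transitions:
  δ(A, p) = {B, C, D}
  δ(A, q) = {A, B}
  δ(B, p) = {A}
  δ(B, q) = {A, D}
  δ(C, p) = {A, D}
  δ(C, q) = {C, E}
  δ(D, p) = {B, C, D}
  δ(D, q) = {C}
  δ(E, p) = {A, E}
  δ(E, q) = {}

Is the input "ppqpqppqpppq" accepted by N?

Start: {A}
read p: {B, C, D}
read p: {A, B, C, D}
read q: {A, B, C, D, E}
read p: {A, B, C, D, E}
read q: {A, B, C, D, E}
read p: {A, B, C, D, E}
read p: {A, B, C, D, E}
read q: {A, B, C, D, E}
read p: {A, B, C, D, E}
read p: {A, B, C, D, E}
read p: {A, B, C, D, E}
read q: {A, B, C, D, E}
Reachable ∩ accepting = {A, C, D, E} — nonempty.

accepted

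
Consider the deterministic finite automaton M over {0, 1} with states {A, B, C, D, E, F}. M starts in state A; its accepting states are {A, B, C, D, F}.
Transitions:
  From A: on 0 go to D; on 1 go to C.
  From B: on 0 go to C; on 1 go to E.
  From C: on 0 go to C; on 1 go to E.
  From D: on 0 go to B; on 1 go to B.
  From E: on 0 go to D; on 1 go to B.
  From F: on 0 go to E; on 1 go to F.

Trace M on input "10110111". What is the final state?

A --1--> C
C --0--> C
C --1--> E
E --1--> B
B --0--> C
C --1--> E
E --1--> B
B --1--> E

E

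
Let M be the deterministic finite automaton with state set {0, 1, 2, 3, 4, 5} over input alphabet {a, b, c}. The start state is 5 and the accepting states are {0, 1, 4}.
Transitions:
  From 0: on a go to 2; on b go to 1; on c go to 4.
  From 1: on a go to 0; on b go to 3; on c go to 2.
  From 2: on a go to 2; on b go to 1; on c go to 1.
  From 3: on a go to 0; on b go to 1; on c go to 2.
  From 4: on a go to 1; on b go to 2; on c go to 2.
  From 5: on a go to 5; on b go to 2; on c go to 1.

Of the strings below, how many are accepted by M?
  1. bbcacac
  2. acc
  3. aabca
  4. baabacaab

bbcacac: accepted
acc: rejected
aabca: accepted
baabacaab: accepted

3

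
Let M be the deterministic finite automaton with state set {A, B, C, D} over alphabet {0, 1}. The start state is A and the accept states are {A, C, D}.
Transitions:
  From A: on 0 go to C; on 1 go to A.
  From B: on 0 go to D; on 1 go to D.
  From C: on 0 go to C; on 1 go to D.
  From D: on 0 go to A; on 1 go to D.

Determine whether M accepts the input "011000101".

accepted

A --0--> C
C --1--> D
D --1--> D
D --0--> A
A --0--> C
C --0--> C
C --1--> D
D --0--> A
A --1--> A
End in state A, which is an accepting state.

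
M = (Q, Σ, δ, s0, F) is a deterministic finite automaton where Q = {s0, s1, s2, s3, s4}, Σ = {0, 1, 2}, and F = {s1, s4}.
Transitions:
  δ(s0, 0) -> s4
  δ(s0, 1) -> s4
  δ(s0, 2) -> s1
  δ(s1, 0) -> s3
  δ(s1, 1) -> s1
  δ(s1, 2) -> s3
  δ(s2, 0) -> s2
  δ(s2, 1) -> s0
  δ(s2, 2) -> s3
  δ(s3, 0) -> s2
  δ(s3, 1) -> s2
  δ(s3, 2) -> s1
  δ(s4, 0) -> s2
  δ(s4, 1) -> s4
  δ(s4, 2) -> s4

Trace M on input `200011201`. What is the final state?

s0

s0 --2--> s1
s1 --0--> s3
s3 --0--> s2
s2 --0--> s2
s2 --1--> s0
s0 --1--> s4
s4 --2--> s4
s4 --0--> s2
s2 --1--> s0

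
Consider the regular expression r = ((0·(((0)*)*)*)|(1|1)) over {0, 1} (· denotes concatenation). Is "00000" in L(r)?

The left alternative (0·(((0)*)*)*) matches 00000.

yes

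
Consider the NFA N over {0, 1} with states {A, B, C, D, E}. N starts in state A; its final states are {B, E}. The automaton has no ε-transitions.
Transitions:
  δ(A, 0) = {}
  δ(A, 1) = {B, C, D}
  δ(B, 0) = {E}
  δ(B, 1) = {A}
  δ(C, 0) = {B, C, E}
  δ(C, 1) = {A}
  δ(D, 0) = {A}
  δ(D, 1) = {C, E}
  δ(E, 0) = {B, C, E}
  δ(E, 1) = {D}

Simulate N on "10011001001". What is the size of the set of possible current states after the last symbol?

0

Start: {A}
read 1: {B, C, D}
read 0: {A, B, C, E}
read 0: {B, C, E}
read 1: {A, D}
read 1: {B, C, D, E}
read 0: {A, B, C, E}
read 0: {B, C, E}
read 1: {A, D}
read 0: {A}
read 0: {}
The reachable set is empty and stays empty for the remaining 1 symbol.
Final reachable set {} has 0 states.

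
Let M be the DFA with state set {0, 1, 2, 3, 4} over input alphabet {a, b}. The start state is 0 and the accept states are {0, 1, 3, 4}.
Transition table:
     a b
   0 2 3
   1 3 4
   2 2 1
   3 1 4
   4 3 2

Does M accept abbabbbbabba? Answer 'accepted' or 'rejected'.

rejected

0 --a--> 2
2 --b--> 1
1 --b--> 4
4 --a--> 3
3 --b--> 4
4 --b--> 2
2 --b--> 1
1 --b--> 4
4 --a--> 3
3 --b--> 4
4 --b--> 2
2 --a--> 2
End in state 2, which is not an accepting state.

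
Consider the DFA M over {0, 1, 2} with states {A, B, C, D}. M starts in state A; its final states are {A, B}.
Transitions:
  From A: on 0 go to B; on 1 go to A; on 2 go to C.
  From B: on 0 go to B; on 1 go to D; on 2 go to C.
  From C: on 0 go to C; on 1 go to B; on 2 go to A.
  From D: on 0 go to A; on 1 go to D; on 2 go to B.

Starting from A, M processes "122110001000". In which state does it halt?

B

A --1--> A
A --2--> C
C --2--> A
A --1--> A
A --1--> A
A --0--> B
B --0--> B
B --0--> B
B --1--> D
D --0--> A
A --0--> B
B --0--> B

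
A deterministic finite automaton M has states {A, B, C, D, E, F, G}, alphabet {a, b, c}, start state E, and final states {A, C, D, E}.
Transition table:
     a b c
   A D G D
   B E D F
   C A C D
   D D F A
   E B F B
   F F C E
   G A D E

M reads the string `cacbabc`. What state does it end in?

E --c--> B
B --a--> E
E --c--> B
B --b--> D
D --a--> D
D --b--> F
F --c--> E

E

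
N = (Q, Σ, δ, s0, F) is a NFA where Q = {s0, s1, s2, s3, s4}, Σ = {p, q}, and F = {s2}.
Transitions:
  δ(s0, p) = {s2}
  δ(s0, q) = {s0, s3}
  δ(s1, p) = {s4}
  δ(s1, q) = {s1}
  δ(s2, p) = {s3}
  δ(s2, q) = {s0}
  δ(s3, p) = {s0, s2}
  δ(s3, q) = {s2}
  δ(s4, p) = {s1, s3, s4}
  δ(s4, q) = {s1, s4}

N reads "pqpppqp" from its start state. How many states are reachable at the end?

2

Start: {s0}
read p: {s2}
read q: {s0}
read p: {s2}
read p: {s3}
read p: {s0, s2}
read q: {s0, s3}
read p: {s0, s2}
Final reachable set {s0, s2} has 2 states.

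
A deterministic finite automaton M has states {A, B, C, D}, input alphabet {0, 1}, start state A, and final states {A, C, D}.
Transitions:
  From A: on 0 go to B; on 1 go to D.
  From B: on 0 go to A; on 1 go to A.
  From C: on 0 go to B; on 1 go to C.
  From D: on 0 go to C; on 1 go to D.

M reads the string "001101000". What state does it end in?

B

A --0--> B
B --0--> A
A --1--> D
D --1--> D
D --0--> C
C --1--> C
C --0--> B
B --0--> A
A --0--> B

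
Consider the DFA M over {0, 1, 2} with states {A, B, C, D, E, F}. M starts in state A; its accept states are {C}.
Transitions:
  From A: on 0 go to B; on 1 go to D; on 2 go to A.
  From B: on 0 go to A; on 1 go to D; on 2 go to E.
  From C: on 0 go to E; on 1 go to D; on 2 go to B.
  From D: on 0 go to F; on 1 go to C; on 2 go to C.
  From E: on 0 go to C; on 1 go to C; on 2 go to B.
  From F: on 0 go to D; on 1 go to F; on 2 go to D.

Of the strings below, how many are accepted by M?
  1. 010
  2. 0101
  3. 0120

0

010: rejected
0101: rejected
0120: rejected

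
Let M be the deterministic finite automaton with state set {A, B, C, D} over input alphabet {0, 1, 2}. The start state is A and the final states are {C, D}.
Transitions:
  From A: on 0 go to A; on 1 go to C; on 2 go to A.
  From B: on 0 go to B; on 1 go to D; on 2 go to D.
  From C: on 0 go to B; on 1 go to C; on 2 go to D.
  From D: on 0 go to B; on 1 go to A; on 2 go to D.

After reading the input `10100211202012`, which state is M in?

A --1--> C
C --0--> B
B --1--> D
D --0--> B
B --0--> B
B --2--> D
D --1--> A
A --1--> C
C --2--> D
D --0--> B
B --2--> D
D --0--> B
B --1--> D
D --2--> D

D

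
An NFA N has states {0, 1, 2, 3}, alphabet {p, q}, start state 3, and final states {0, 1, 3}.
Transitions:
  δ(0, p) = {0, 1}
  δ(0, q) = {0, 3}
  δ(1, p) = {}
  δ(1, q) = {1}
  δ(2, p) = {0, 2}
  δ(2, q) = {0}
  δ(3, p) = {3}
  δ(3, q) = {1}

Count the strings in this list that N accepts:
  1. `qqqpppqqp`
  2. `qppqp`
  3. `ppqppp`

`qqqpppqqp`: rejected
`qppqp`: rejected
`ppqppp`: rejected

0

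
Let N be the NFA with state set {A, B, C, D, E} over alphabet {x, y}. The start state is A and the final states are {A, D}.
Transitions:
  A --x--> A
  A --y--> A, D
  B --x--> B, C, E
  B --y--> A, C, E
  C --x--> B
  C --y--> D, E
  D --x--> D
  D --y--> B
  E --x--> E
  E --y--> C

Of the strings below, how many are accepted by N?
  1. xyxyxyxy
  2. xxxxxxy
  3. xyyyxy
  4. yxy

4

xyxyxyxy: accepted
xxxxxxy: accepted
xyyyxy: accepted
yxy: accepted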